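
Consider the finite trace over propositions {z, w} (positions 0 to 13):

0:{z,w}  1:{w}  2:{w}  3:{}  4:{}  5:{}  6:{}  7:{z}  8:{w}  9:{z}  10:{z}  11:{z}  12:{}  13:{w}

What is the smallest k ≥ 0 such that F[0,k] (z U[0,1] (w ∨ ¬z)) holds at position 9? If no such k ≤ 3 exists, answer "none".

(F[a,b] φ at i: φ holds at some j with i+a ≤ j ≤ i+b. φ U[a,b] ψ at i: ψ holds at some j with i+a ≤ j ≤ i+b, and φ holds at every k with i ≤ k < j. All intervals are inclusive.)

Scan j = 9,10,… for (z U[0,1] (w ∨ ¬z)):
  j=9: fails
  j=10: fails
  j=11: holds
First hit at j=11, so smallest k = 11-9 = 2.

2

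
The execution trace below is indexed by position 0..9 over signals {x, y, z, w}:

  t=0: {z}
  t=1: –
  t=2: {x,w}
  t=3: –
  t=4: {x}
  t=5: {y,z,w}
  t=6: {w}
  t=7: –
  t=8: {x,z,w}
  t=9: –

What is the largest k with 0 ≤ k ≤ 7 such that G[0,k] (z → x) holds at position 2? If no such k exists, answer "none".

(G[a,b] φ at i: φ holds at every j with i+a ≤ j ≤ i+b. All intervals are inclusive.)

(z → x) must hold from j=2 onward; find where it first fails.
  j=2: holds
  j=3: holds
  j=4: holds
  j=5: fails
Holds on [2,4], so largest k = 2.

2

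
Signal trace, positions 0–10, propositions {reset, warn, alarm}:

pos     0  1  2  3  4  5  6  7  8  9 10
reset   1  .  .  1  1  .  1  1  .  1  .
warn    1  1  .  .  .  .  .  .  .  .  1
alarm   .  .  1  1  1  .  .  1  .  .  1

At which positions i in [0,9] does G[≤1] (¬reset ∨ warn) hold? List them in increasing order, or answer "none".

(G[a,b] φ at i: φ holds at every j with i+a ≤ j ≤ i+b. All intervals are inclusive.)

Evaluate at each i in [0,9]:
  i=0: ✓ (all of [0,1])
  i=1: ✓ (all of [1,2])
  i=2: ✗ (fails at j=3)
  i=3: ✗ (fails at j=3)
  i=4: ✗ (fails at j=4)
  i=5: ✗ (fails at j=6)
  i=6: ✗ (fails at j=6)
  i=7: ✗ (fails at j=7)
  i=8: ✗ (fails at j=9)
  i=9: ✗ (fails at j=9)

0, 1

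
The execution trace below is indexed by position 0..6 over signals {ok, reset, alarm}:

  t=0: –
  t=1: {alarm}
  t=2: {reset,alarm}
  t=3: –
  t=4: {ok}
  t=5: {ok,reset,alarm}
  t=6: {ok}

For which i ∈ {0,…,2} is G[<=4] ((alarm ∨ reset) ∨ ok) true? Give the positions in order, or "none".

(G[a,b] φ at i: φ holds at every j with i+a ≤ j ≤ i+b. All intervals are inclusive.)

Evaluate at each i in [0,2]:
  i=0: ✗ (fails at j=0)
  i=1: ✗ (fails at j=3)
  i=2: ✗ (fails at j=3)

none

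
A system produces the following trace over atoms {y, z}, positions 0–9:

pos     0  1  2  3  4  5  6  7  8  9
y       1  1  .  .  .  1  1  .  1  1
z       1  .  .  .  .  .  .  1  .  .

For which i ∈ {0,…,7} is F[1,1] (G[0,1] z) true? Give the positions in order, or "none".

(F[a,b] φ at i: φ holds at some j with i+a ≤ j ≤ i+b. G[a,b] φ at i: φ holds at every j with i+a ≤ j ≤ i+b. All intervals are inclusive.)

none

Evaluate at each i in [0,7]:
  i=0: ✗ (none in [1,1])
  i=1: ✗ (none in [2,2])
  i=2: ✗ (none in [3,3])
  i=3: ✗ (none in [4,4])
  i=4: ✗ (none in [5,5])
  i=5: ✗ (none in [6,6])
  i=6: ✗ (none in [7,7])
  i=7: ✗ (none in [8,8])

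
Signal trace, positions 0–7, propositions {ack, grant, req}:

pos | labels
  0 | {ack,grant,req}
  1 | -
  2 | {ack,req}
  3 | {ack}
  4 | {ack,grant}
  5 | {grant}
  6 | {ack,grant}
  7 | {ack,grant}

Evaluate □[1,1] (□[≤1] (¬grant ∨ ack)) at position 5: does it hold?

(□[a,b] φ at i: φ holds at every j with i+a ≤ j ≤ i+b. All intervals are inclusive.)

Check □[≤1] (¬grant ∨ ack) at every j in [6,6]:
  j=6: holds on [6,7]
All positions satisfy it → formula holds.

Holds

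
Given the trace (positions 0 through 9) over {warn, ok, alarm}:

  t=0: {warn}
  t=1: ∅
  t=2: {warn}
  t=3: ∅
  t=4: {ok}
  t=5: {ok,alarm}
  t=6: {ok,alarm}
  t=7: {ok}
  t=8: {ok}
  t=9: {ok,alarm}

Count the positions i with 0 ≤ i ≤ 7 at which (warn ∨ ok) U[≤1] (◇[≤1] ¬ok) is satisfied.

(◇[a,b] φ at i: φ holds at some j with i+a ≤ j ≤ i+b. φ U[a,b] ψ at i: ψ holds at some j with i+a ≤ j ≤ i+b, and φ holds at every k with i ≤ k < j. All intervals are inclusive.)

Evaluate at each i in [0,7]:
  i=0: ✓ (rhs at j=0)
  i=1: ✓ (rhs at j=1)
  i=2: ✓ (rhs at j=2)
  i=3: ✓ (rhs at j=3)
  i=4: ✗ (no rhs in [4,5])
  i=5: ✗ (no rhs in [5,6])
  i=6: ✗ (no rhs in [6,7])
  i=7: ✗ (no rhs in [7,8])
Positions where it holds: {0, 1, 2, 3} → 4.

4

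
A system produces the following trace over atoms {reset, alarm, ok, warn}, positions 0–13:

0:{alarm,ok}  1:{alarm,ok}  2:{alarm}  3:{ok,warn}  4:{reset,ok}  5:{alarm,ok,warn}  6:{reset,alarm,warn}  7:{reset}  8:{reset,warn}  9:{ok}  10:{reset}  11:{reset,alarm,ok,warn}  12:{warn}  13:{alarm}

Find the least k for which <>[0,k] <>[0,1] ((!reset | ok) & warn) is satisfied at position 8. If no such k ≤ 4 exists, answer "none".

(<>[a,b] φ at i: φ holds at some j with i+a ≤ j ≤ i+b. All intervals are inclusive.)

Scan j = 8,9,… for <>[0,1] ((!reset | ok) & warn):
  j=8: fails
  j=9: fails
  j=10: holds
First hit at j=10, so smallest k = 10-8 = 2.

2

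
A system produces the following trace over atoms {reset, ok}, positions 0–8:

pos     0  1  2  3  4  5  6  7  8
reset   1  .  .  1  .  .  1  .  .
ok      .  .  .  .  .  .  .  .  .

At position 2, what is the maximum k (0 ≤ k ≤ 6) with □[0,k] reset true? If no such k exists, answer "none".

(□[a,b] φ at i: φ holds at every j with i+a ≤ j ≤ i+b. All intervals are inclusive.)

reset must hold from j=2 onward; find where it first fails.
  j=2: fails → no k works.

none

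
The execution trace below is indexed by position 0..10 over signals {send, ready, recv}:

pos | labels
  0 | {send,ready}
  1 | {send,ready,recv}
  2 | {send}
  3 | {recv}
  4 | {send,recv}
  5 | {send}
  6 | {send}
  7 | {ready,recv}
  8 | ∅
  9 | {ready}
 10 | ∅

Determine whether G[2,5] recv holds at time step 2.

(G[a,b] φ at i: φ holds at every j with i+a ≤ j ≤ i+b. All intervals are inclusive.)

Check recv at every j in [4,7]:
  j=4: true
  j=5: false
  j=6: false
  j=7: true
Fails at j=5 → formula fails.

No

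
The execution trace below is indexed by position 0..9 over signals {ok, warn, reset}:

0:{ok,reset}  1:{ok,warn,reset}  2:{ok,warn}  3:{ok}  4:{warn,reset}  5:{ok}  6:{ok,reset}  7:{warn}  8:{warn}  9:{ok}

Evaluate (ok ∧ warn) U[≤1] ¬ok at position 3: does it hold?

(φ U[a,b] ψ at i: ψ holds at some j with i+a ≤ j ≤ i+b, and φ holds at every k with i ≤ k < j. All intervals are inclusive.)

False

Need some j in [3,4] with ¬ok, and (ok ∧ warn) at every k in [3,j-1].
  j=3: ¬ok false.
  j=4: ¬ok holds, but (ok ∧ warn) fails at k=3 → not this j.
No j in the window works → until fails.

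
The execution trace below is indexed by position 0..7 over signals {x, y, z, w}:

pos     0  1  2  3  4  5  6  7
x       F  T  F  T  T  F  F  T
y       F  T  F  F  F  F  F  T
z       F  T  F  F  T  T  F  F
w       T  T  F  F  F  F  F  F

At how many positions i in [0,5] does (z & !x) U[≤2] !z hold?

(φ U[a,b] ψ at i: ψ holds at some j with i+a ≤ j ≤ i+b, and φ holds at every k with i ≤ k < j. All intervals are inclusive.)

4

Evaluate at each i in [0,5]:
  i=0: ✓ (rhs at j=0)
  i=1: ✗ (lhs fails at k=1 before rhs at j=2)
  i=2: ✓ (rhs at j=2)
  i=3: ✓ (rhs at j=3)
  i=4: ✗ (lhs fails at k=4 before rhs at j=6)
  i=5: ✓ (rhs at j=6; lhs holds on [5,5])
Positions where it holds: {0, 2, 3, 5} → 4.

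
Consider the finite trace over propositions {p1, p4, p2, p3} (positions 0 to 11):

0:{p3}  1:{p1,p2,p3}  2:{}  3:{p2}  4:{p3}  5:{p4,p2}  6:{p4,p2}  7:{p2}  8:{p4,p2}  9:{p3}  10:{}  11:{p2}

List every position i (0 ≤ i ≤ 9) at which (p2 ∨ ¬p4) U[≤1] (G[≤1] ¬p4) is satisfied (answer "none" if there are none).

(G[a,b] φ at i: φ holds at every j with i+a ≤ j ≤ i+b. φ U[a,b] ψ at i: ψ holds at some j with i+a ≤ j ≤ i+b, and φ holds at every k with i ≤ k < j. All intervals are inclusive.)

Evaluate at each i in [0,9]:
  i=0: ✓ (rhs at j=0)
  i=1: ✓ (rhs at j=1)
  i=2: ✓ (rhs at j=2)
  i=3: ✓ (rhs at j=3)
  i=4: ✗ (no rhs in [4,5])
  i=5: ✗ (no rhs in [5,6])
  i=6: ✗ (no rhs in [6,7])
  i=7: ✗ (no rhs in [7,8])
  i=8: ✓ (rhs at j=9; lhs holds on [8,8])
  i=9: ✓ (rhs at j=9)

0, 1, 2, 3, 8, 9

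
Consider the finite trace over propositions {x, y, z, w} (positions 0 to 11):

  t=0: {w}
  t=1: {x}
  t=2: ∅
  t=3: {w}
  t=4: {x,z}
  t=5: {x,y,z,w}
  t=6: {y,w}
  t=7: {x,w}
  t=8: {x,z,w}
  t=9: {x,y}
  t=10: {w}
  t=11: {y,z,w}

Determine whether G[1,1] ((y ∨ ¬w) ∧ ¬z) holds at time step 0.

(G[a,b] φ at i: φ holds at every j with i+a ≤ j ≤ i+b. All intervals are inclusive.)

Check ((y ∨ ¬w) ∧ ¬z) at every j in [1,1]:
  j=1: true
All positions satisfy it → formula holds.

True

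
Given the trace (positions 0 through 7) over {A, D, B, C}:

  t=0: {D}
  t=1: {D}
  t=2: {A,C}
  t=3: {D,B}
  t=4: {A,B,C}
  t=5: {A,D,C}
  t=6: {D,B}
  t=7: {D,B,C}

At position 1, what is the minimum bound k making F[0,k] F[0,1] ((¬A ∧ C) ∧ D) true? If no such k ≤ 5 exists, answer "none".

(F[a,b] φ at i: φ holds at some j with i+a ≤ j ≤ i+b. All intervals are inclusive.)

5

Scan j = 1,2,… for F[0,1] ((¬A ∧ C) ∧ D):
  j=1: fails
  j=2: fails
  j=3: fails
  j=4: fails
  j=5: fails
  j=6: holds
First hit at j=6, so smallest k = 6-1 = 5.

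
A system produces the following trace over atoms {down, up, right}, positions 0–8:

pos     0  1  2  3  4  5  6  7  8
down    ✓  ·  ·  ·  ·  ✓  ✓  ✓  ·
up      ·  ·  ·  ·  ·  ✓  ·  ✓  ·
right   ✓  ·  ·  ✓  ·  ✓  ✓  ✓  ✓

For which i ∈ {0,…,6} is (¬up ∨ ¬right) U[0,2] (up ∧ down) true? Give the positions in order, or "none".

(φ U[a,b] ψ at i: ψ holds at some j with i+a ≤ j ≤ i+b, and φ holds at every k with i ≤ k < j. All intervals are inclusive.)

3, 4, 5, 6

Evaluate at each i in [0,6]:
  i=0: ✗ (no rhs in [0,2])
  i=1: ✗ (no rhs in [1,3])
  i=2: ✗ (no rhs in [2,4])
  i=3: ✓ (rhs at j=5; lhs holds on [3,4])
  i=4: ✓ (rhs at j=5; lhs holds on [4,4])
  i=5: ✓ (rhs at j=5)
  i=6: ✓ (rhs at j=7; lhs holds on [6,6])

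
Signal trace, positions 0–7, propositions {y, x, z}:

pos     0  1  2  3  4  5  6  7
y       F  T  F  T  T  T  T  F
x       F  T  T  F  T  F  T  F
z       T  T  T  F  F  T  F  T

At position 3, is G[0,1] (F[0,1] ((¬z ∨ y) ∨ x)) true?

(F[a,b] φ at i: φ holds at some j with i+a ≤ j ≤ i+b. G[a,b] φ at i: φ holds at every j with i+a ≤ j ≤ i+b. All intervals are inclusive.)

Yes

Check F[0,1] ((¬z ∨ y) ∨ x) at every j in [3,4]:
  j=3: holds (witness at 3)
  j=4: holds (witness at 4)
All positions satisfy it → formula holds.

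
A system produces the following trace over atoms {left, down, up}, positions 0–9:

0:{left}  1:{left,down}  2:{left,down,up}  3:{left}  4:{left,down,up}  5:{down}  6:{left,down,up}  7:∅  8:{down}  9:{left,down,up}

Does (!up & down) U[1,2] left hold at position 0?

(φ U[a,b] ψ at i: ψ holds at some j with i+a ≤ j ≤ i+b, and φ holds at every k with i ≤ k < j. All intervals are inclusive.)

Need some j in [1,2] with left, and (!up & down) at every k in [0,j-1].
  j=1: left holds, but (!up & down) fails at k=0 → not this j.
  j=2: left holds, but (!up & down) fails at k=0 → not this j.
No j in the window works → until fails.

False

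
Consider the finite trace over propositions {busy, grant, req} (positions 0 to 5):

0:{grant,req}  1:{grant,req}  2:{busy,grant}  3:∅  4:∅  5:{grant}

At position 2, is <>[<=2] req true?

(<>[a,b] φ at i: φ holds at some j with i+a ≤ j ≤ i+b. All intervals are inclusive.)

Check req at each j in [2,4]:
  j=2: false
  j=3: false
  j=4: false
No position in the window satisfies it → formula fails.

Does not hold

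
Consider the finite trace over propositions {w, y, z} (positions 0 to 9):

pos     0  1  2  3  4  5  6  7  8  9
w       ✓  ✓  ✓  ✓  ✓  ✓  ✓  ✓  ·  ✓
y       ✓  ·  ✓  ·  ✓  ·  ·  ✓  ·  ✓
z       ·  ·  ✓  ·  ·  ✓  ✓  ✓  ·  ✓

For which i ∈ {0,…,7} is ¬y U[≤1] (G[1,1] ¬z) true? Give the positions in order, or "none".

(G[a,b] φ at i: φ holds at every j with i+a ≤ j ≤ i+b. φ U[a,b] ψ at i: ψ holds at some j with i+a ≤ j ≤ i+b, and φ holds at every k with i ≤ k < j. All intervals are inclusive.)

Evaluate at each i in [0,7]:
  i=0: ✓ (rhs at j=0)
  i=1: ✓ (rhs at j=2; lhs holds on [1,1])
  i=2: ✓ (rhs at j=2)
  i=3: ✓ (rhs at j=3)
  i=4: ✗ (no rhs in [4,5])
  i=5: ✗ (no rhs in [5,6])
  i=6: ✓ (rhs at j=7; lhs holds on [6,6])
  i=7: ✓ (rhs at j=7)

0, 1, 2, 3, 6, 7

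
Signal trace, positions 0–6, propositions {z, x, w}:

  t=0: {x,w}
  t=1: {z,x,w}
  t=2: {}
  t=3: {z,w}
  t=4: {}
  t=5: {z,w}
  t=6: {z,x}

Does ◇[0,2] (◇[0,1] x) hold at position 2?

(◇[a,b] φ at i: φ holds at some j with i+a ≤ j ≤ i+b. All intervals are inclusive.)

Check ◇[0,1] x at each j in [2,4]:
  j=2: fails (none in [2,3])
  j=3: fails (none in [3,4])
  j=4: fails (none in [4,5])
No position in the window satisfies it → formula fails.

No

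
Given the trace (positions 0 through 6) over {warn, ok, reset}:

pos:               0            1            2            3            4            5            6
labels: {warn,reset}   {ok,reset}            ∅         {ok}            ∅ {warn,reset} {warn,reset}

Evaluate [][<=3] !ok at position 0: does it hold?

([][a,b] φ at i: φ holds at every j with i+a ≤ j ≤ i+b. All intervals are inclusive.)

Check !ok at every j in [0,3]:
  j=0: true
  j=1: false
  j=2: true
  j=3: false
Fails at j=1 → formula fails.

Does not hold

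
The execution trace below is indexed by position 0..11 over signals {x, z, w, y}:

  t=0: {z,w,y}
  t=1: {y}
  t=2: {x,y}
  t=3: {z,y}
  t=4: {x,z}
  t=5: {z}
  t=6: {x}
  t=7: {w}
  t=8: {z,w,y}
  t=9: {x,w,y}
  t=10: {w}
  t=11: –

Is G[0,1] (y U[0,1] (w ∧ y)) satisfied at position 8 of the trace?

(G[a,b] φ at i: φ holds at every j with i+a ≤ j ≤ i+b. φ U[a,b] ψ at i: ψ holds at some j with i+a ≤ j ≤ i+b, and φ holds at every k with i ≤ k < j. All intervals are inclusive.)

Holds

Check (y U[0,1] (w ∧ y)) at every j in [8,9]:
  j=8: holds
  j=9: holds
All positions satisfy it → formula holds.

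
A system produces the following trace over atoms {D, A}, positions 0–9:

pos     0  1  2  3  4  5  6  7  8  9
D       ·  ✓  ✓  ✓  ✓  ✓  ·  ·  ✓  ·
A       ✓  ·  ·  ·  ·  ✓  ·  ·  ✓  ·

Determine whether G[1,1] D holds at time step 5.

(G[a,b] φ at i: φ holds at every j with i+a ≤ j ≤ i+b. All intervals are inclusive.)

No

Check D at every j in [6,6]:
  j=6: false
Fails at j=6 → formula fails.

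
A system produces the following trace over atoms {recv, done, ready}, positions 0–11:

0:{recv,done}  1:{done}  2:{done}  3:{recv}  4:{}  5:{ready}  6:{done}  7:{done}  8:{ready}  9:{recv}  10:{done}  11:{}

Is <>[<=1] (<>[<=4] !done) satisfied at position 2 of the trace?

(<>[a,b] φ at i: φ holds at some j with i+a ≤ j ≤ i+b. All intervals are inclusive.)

Holds

Check <>[<=4] !done at each j in [2,3]:
  j=2: holds (witness at 3)
  j=3: holds (witness at 3)
Found at j=2 → formula holds.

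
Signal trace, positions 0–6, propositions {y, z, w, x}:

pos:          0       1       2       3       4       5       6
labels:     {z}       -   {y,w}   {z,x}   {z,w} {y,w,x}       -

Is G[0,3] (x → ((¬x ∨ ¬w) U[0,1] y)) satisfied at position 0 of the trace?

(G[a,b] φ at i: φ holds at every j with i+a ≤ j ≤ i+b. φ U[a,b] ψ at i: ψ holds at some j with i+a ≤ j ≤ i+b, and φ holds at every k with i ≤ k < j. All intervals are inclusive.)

False

Check (x → ((¬x ∨ ¬w) U[0,1] y)) at every j in [0,3]:
  j=0: antecedent false → ✓
  j=1: antecedent false → ✓
  j=2: antecedent false → ✓
  j=3: antecedent true; consequent fails → ✗
Fails at j=3 → formula fails.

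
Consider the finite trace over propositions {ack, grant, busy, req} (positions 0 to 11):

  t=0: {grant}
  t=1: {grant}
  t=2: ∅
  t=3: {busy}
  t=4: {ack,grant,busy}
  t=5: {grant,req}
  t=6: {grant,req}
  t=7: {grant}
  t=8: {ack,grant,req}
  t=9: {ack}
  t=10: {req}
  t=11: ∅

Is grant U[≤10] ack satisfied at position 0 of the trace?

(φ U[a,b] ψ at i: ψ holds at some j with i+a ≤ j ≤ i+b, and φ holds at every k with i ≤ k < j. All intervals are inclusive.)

Need some j in [0,10] with ack, and grant at every k in [0,j-1].
  j=0: ack false.
  j=1: ack false.
  j=2: ack false.
  j=3: ack false.
  j=4: ack holds, but grant fails at k=2 → not this j.
  j=5: ack false.
  j=6: ack false.
  j=7: ack false.
  j=8: ack holds, but grant fails at k=2 → not this j.
  j=9: ack holds, but grant fails at k=2 → not this j.
  j=10: ack false.
No j in the window works → until fails.

False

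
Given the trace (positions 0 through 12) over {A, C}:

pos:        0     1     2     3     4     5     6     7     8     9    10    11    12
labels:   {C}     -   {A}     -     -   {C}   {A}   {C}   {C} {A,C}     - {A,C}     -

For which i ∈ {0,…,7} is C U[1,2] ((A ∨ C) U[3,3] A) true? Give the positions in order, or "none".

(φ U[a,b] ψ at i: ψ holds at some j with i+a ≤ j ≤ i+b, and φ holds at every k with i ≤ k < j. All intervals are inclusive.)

Evaluate at each i in [0,7]:
  i=0: ✗ (no rhs in [1,2])
  i=1: ✗ (no rhs in [2,3])
  i=2: ✗ (no rhs in [3,4])
  i=3: ✗ (no rhs in [4,5])
  i=4: ✗ (lhs fails at k=4 before rhs at j=6)
  i=5: ✓ (rhs at j=6; lhs holds on [5,5])
  i=6: ✗ (no rhs in [7,8])
  i=7: ✗ (no rhs in [8,9])

5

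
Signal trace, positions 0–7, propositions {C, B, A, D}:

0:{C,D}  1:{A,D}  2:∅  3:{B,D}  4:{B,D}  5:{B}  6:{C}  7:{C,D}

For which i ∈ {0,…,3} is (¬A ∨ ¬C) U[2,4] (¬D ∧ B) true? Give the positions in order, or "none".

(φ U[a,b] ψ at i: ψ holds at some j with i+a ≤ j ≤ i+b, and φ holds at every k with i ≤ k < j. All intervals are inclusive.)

1, 2, 3

Evaluate at each i in [0,3]:
  i=0: ✗ (no rhs in [2,4])
  i=1: ✓ (rhs at j=5; lhs holds on [1,4])
  i=2: ✓ (rhs at j=5; lhs holds on [2,4])
  i=3: ✓ (rhs at j=5; lhs holds on [3,4])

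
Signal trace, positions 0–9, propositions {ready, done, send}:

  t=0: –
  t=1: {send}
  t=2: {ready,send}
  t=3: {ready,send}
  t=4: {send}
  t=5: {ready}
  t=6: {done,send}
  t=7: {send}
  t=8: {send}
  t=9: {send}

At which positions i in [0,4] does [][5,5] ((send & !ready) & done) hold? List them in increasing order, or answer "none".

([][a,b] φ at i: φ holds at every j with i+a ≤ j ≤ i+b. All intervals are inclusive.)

Evaluate at each i in [0,4]:
  i=0: ✗ (fails at j=5)
  i=1: ✓ (all of [6,6])
  i=2: ✗ (fails at j=7)
  i=3: ✗ (fails at j=8)
  i=4: ✗ (fails at j=9)

1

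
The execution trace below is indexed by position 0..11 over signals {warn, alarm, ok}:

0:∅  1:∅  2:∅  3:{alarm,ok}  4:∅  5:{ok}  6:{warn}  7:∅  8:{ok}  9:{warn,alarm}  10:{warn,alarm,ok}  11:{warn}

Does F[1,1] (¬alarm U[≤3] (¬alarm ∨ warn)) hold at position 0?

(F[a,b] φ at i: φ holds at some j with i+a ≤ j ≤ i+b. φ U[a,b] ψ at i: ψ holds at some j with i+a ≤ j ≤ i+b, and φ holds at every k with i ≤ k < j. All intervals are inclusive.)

True

Check (¬alarm U[≤3] (¬alarm ∨ warn)) at each j in [1,1]:
  j=1: holds
Found at j=1 → formula holds.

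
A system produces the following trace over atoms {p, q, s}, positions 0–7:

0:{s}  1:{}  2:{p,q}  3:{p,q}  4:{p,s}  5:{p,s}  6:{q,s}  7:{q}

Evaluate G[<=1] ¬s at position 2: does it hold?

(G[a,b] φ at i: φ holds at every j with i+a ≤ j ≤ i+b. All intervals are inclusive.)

Holds

Check ¬s at every j in [2,3]:
  j=2: true
  j=3: true
All positions satisfy it → formula holds.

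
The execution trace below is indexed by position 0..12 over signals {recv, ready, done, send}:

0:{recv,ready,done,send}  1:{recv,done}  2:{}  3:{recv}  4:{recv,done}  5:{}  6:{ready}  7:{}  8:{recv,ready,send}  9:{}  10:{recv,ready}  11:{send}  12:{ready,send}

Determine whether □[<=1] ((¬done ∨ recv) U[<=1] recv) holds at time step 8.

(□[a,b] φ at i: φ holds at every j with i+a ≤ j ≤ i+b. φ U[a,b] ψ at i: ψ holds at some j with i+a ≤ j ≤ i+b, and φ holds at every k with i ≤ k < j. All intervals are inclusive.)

Holds

Check ((¬done ∨ recv) U[<=1] recv) at every j in [8,9]:
  j=8: holds
  j=9: holds
All positions satisfy it → formula holds.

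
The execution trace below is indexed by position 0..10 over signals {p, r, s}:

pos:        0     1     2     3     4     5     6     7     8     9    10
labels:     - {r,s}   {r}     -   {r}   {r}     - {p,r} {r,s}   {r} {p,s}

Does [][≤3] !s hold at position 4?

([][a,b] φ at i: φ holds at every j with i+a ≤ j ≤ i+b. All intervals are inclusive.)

True

Check !s at every j in [4,7]:
  j=4: true
  j=5: true
  j=6: true
  j=7: true
All positions satisfy it → formula holds.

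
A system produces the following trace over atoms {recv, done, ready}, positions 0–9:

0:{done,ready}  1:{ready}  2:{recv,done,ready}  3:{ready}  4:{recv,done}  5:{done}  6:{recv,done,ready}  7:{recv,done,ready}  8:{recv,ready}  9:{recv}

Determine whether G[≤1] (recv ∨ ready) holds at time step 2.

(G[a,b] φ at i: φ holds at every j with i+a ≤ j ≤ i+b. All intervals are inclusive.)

Check (recv ∨ ready) at every j in [2,3]:
  j=2: true
  j=3: true
All positions satisfy it → formula holds.

True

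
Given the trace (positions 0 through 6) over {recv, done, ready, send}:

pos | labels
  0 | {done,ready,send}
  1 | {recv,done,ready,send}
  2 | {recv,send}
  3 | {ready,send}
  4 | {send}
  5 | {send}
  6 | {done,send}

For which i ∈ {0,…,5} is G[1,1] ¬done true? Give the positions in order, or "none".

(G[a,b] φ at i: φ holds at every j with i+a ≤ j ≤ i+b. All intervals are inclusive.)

1, 2, 3, 4

Evaluate at each i in [0,5]:
  i=0: ✗ (fails at j=1)
  i=1: ✓ (all of [2,2])
  i=2: ✓ (all of [3,3])
  i=3: ✓ (all of [4,4])
  i=4: ✓ (all of [5,5])
  i=5: ✗ (fails at j=6)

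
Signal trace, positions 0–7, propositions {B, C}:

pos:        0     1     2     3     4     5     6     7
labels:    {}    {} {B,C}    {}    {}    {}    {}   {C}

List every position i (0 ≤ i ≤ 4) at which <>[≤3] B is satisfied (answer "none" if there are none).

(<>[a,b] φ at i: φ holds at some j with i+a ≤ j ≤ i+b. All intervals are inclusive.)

0, 1, 2

Evaluate at each i in [0,4]:
  i=0: ✓ (witness j=2)
  i=1: ✓ (witness j=2)
  i=2: ✓ (witness j=2)
  i=3: ✗ (none in [3,6])
  i=4: ✗ (none in [4,7])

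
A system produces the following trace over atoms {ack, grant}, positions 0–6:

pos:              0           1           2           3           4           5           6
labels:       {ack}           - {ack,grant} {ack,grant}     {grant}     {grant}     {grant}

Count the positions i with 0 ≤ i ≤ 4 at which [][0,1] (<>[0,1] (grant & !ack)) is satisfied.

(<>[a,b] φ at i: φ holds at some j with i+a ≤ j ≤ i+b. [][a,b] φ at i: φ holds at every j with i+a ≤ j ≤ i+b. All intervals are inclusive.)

Evaluate at each i in [0,4]:
  i=0: ✗ (fails at j=0)
  i=1: ✗ (fails at j=1)
  i=2: ✗ (fails at j=2)
  i=3: ✓ (all of [3,4])
  i=4: ✓ (all of [4,5])
Positions where it holds: {3, 4} → 2.

2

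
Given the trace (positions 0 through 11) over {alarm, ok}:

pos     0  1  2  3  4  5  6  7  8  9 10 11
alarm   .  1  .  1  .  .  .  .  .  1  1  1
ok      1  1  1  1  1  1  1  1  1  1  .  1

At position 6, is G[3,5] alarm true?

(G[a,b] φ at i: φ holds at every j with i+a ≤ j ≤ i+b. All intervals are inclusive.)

True

Check alarm at every j in [9,11]:
  j=9: true
  j=10: true
  j=11: true
All positions satisfy it → formula holds.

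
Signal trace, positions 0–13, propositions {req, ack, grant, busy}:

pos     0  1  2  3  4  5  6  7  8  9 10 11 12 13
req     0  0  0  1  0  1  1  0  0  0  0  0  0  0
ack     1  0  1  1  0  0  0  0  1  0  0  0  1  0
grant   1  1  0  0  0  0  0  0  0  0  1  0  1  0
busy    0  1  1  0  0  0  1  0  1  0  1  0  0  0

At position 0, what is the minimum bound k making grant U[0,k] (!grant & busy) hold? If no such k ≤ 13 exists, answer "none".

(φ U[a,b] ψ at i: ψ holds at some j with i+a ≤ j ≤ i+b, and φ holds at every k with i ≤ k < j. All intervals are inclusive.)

2

Need earliest j ≥ 0 with (!grant & busy), and grant at every k in [0,j-1].
  j=0: rhs fails.
  j=1: rhs fails.
  j=2: rhs holds; lhs holds on [0,1]. k = 2.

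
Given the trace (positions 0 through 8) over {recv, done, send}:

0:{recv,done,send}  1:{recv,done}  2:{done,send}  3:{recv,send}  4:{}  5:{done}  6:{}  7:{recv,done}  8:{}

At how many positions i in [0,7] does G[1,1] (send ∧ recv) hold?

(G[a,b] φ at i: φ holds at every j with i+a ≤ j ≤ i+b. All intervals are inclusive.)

1

Evaluate at each i in [0,7]:
  i=0: ✗ (fails at j=1)
  i=1: ✗ (fails at j=2)
  i=2: ✓ (all of [3,3])
  i=3: ✗ (fails at j=4)
  i=4: ✗ (fails at j=5)
  i=5: ✗ (fails at j=6)
  i=6: ✗ (fails at j=7)
  i=7: ✗ (fails at j=8)
Positions where it holds: {2} → 1.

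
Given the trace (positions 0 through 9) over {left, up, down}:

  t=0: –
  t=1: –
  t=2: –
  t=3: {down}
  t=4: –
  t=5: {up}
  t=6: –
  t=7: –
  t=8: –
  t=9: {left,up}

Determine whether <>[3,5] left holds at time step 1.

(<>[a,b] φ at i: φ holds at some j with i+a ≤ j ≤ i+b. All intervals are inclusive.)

Does not hold

Check left at each j in [4,6]:
  j=4: false
  j=5: false
  j=6: false
No position in the window satisfies it → formula fails.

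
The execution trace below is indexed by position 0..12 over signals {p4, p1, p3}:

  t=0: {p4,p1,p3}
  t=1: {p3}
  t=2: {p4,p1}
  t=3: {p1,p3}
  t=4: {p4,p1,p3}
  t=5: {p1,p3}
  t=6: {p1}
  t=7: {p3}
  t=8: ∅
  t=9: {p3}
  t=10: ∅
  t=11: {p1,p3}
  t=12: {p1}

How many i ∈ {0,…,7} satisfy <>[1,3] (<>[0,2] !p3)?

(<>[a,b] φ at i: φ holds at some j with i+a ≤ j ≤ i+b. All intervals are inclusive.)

Evaluate at each i in [0,7]:
  i=0: ✓ (witness j=1)
  i=1: ✓ (witness j=2)
  i=2: ✓ (witness j=4)
  i=3: ✓ (witness j=4)
  i=4: ✓ (witness j=5)
  i=5: ✓ (witness j=6)
  i=6: ✓ (witness j=7)
  i=7: ✓ (witness j=8)
Positions where it holds: {0, 1, 2, 3, 4, 5, 6, 7} → 8.

8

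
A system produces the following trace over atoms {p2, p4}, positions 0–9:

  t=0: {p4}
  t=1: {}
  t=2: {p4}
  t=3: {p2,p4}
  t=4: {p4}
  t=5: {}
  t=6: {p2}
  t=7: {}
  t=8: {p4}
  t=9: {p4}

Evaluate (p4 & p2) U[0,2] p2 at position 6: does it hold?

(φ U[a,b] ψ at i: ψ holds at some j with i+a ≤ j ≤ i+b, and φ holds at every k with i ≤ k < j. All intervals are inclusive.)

Yes

Need some j in [6,8] with p2, and (p4 & p2) at every k in [6,j-1].
  j=6: p2 holds; no prefix to check → satisfied.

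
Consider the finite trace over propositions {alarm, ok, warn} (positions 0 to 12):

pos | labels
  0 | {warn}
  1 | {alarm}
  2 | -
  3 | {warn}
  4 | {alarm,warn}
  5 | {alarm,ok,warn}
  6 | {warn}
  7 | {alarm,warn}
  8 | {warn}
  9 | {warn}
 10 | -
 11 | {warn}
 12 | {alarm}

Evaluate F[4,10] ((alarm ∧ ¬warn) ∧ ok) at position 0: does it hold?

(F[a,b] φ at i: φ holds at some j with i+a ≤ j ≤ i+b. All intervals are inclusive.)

Check ((alarm ∧ ¬warn) ∧ ok) at each j in [4,10]:
  j=4: false
  j=5: false
  j=6: false
  j=7: false
  j=8: false
  j=9: false
  j=10: false
No position in the window satisfies it → formula fails.

Does not hold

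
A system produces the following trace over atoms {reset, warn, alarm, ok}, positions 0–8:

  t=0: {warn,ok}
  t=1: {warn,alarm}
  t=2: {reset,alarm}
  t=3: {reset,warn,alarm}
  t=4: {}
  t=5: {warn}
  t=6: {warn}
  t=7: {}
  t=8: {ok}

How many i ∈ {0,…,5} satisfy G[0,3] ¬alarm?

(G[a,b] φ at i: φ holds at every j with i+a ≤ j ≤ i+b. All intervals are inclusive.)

2

Evaluate at each i in [0,5]:
  i=0: ✗ (fails at j=1)
  i=1: ✗ (fails at j=1)
  i=2: ✗ (fails at j=2)
  i=3: ✗ (fails at j=3)
  i=4: ✓ (all of [4,7])
  i=5: ✓ (all of [5,8])
Positions where it holds: {4, 5} → 2.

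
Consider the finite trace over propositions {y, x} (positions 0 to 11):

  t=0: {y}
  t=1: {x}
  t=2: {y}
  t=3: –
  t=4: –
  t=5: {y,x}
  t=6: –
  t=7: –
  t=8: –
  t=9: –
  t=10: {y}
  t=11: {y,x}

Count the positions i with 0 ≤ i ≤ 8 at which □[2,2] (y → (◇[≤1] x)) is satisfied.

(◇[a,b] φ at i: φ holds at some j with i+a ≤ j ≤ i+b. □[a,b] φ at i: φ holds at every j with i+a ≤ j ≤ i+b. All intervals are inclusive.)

Evaluate at each i in [0,8]:
  i=0: ✗ (fails at j=2)
  i=1: ✓ (all of [3,3])
  i=2: ✓ (all of [4,4])
  i=3: ✓ (all of [5,5])
  i=4: ✓ (all of [6,6])
  i=5: ✓ (all of [7,7])
  i=6: ✓ (all of [8,8])
  i=7: ✓ (all of [9,9])
  i=8: ✓ (all of [10,10])
Positions where it holds: {1, 2, 3, 4, 5, 6, 7, 8} → 8.

8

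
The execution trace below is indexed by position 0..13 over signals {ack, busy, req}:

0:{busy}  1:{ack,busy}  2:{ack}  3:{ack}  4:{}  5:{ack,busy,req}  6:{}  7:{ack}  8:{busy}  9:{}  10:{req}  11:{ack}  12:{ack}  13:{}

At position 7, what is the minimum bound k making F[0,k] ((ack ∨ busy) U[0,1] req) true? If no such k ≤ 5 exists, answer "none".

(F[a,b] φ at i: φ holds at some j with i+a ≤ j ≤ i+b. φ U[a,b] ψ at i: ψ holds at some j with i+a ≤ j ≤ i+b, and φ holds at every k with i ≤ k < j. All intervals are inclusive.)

Scan j = 7,8,… for ((ack ∨ busy) U[0,1] req):
  j=7: fails
  j=8: fails
  j=9: fails
  j=10: holds
First hit at j=10, so smallest k = 10-7 = 3.

3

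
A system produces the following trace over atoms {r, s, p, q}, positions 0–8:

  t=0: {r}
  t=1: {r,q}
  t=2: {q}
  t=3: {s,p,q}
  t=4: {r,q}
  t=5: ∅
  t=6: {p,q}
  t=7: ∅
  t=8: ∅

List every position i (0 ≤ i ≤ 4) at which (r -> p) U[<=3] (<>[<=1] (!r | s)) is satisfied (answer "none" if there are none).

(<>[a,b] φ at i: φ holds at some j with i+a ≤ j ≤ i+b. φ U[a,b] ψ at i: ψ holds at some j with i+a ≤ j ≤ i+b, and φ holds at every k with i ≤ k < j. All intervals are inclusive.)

1, 2, 3, 4

Evaluate at each i in [0,4]:
  i=0: ✗ (lhs fails at k=0 before rhs at j=1)
  i=1: ✓ (rhs at j=1)
  i=2: ✓ (rhs at j=2)
  i=3: ✓ (rhs at j=3)
  i=4: ✓ (rhs at j=4)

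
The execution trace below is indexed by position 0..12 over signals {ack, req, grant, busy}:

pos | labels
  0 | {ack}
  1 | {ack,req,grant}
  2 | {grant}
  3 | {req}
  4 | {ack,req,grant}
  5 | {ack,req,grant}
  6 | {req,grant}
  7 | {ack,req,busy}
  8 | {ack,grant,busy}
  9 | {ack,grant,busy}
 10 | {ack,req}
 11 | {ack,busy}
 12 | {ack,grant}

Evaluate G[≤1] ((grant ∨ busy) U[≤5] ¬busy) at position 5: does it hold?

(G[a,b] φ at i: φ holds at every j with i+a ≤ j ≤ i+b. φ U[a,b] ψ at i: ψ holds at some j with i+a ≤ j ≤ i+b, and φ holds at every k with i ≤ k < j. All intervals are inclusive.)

Holds

Check ((grant ∨ busy) U[≤5] ¬busy) at every j in [5,6]:
  j=5: holds
  j=6: holds
All positions satisfy it → formula holds.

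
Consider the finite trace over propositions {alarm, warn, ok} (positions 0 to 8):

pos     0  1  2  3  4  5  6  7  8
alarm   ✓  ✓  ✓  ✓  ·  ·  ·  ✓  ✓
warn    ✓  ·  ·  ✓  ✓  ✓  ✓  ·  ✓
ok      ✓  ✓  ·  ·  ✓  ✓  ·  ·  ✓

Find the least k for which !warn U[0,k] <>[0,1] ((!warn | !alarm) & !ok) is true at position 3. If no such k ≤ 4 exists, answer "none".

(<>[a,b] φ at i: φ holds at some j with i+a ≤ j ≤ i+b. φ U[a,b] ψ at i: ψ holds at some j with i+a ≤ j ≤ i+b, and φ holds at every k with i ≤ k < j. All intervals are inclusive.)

none

Need earliest j ≥ 3 with <>[0,1] ((!warn | !alarm) & !ok), and !warn at every k in [3,j-1].
  j=3: rhs fails.
  j=4: rhs fails.
  j=5: rhs holds but lhs fails at k=3.
  j=6: rhs holds but lhs fails at k=3.
  j=7: rhs holds but lhs fails at k=3.
No witness within the range → none.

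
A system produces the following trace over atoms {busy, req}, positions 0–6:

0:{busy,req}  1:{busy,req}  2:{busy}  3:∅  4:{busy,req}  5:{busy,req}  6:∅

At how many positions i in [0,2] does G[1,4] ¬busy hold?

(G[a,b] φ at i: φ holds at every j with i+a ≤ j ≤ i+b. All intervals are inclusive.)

Evaluate at each i in [0,2]:
  i=0: ✗ (fails at j=1)
  i=1: ✗ (fails at j=2)
  i=2: ✗ (fails at j=4)
Positions where it holds: {} → 0.

0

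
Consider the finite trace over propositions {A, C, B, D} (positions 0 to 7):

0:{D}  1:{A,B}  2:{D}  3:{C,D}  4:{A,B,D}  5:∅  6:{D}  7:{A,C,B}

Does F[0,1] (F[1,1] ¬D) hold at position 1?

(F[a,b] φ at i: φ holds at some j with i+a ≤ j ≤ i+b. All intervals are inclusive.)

Check F[1,1] ¬D at each j in [1,2]:
  j=1: fails (none in [2,2])
  j=2: fails (none in [3,3])
No position in the window satisfies it → formula fails.

Does not hold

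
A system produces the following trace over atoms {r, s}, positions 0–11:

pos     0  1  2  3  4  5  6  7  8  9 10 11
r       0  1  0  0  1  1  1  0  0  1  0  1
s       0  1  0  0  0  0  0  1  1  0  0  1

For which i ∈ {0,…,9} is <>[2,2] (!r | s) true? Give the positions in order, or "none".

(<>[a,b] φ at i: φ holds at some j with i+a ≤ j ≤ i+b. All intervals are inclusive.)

Evaluate at each i in [0,9]:
  i=0: ✓ (witness j=2)
  i=1: ✓ (witness j=3)
  i=2: ✗ (none in [4,4])
  i=3: ✗ (none in [5,5])
  i=4: ✗ (none in [6,6])
  i=5: ✓ (witness j=7)
  i=6: ✓ (witness j=8)
  i=7: ✗ (none in [9,9])
  i=8: ✓ (witness j=10)
  i=9: ✓ (witness j=11)

0, 1, 5, 6, 8, 9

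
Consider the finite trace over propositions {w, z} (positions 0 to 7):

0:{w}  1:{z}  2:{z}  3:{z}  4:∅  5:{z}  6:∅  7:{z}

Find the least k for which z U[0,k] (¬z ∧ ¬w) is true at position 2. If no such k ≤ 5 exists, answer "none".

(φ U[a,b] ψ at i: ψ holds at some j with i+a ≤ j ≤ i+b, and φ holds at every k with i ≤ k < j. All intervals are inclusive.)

2

Need earliest j ≥ 2 with (¬z ∧ ¬w), and z at every k in [2,j-1].
  j=2: rhs fails.
  j=3: rhs fails.
  j=4: rhs holds; lhs holds on [2,3]. k = 2.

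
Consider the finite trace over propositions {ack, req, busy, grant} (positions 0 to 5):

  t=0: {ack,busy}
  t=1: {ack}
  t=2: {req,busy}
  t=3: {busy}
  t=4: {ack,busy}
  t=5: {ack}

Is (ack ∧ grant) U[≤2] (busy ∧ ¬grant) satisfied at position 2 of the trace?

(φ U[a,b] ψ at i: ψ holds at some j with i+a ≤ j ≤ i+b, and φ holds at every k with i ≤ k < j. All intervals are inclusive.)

True

Need some j in [2,4] with (busy ∧ ¬grant), and (ack ∧ grant) at every k in [2,j-1].
  j=2: (busy ∧ ¬grant) holds; no prefix to check → satisfied.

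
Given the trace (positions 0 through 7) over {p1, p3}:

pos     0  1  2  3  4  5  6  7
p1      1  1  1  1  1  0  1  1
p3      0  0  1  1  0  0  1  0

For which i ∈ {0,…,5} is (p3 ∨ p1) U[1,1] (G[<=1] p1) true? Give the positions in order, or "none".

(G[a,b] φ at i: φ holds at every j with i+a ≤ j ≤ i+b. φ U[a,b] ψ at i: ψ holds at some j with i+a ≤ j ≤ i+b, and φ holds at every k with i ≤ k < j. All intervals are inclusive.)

Evaluate at each i in [0,5]:
  i=0: ✓ (rhs at j=1; lhs holds on [0,0])
  i=1: ✓ (rhs at j=2; lhs holds on [1,1])
  i=2: ✓ (rhs at j=3; lhs holds on [2,2])
  i=3: ✗ (no rhs in [4,4])
  i=4: ✗ (no rhs in [5,5])
  i=5: ✗ (lhs fails at k=5 before rhs at j=6)

0, 1, 2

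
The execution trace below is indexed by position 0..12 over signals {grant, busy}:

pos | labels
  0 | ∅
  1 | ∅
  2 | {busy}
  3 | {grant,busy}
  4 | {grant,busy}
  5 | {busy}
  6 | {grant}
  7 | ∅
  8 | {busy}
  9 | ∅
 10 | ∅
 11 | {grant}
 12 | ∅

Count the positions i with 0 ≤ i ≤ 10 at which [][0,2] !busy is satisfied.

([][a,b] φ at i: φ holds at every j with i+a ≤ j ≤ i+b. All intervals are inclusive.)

2

Evaluate at each i in [0,10]:
  i=0: ✗ (fails at j=2)
  i=1: ✗ (fails at j=2)
  i=2: ✗ (fails at j=2)
  i=3: ✗ (fails at j=3)
  i=4: ✗ (fails at j=4)
  i=5: ✗ (fails at j=5)
  i=6: ✗ (fails at j=8)
  i=7: ✗ (fails at j=8)
  i=8: ✗ (fails at j=8)
  i=9: ✓ (all of [9,11])
  i=10: ✓ (all of [10,12])
Positions where it holds: {9, 10} → 2.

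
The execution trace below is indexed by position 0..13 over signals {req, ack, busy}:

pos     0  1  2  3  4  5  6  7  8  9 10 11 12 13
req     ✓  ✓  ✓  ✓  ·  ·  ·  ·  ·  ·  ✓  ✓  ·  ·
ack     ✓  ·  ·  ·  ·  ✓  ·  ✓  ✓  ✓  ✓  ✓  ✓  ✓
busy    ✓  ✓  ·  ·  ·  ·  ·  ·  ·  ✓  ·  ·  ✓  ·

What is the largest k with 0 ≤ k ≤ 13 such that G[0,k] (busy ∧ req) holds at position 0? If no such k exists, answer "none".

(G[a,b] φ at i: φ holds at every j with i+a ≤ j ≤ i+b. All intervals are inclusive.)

1

(busy ∧ req) must hold from j=0 onward; find where it first fails.
  j=0: holds
  j=1: holds
  j=2: fails
Holds on [0,1], so largest k = 1.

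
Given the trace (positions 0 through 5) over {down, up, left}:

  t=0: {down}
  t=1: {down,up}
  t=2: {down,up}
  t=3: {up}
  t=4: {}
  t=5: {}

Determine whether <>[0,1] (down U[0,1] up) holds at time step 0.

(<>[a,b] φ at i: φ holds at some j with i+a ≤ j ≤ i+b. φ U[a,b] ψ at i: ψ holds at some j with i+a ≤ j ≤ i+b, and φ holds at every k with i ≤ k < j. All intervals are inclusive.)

Holds

Check (down U[0,1] up) at each j in [0,1]:
  j=0: holds
  j=1: holds
Found at j=0 → formula holds.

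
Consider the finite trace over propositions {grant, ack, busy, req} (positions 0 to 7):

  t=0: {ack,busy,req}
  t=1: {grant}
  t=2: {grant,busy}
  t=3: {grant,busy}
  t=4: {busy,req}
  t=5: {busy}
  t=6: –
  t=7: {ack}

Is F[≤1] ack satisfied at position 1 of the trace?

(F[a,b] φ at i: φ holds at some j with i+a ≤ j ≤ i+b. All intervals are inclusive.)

No

Check ack at each j in [1,2]:
  j=1: false
  j=2: false
No position in the window satisfies it → formula fails.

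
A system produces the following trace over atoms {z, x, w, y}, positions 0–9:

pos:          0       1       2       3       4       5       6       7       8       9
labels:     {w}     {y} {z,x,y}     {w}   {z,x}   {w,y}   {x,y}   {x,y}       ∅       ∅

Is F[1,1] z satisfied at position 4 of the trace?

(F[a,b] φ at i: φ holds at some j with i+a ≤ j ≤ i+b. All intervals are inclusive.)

False

Check z at each j in [5,5]:
  j=5: false
No position in the window satisfies it → formula fails.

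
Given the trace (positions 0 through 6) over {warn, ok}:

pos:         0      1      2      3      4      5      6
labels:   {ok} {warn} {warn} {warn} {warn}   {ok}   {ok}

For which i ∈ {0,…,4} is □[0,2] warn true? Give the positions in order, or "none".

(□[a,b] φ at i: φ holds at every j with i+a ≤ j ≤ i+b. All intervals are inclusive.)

1, 2

Evaluate at each i in [0,4]:
  i=0: ✗ (fails at j=0)
  i=1: ✓ (all of [1,3])
  i=2: ✓ (all of [2,4])
  i=3: ✗ (fails at j=5)
  i=4: ✗ (fails at j=5)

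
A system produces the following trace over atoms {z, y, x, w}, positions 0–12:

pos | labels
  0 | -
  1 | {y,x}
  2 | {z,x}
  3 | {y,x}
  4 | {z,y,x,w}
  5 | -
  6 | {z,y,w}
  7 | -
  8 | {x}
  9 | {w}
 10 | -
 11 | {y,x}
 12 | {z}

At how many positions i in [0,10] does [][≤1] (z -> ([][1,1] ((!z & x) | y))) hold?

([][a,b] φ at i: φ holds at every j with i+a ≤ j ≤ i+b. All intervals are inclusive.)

Evaluate at each i in [0,10]:
  i=0: ✓ (all of [0,1])
  i=1: ✓ (all of [1,2])
  i=2: ✓ (all of [2,3])
  i=3: ✗ (fails at j=4)
  i=4: ✗ (fails at j=4)
  i=5: ✗ (fails at j=6)
  i=6: ✗ (fails at j=6)
  i=7: ✓ (all of [7,8])
  i=8: ✓ (all of [8,9])
  i=9: ✓ (all of [9,10])
  i=10: ✓ (all of [10,11])
Positions where it holds: {0, 1, 2, 7, 8, 9, 10} → 7.

7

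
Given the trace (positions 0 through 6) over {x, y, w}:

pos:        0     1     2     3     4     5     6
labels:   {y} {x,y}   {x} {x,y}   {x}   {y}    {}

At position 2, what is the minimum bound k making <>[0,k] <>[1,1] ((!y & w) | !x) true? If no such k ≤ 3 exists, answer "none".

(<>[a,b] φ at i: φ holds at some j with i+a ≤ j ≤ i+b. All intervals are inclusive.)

Scan j = 2,3,… for <>[1,1] ((!y & w) | !x):
  j=2: fails
  j=3: fails
  j=4: holds
First hit at j=4, so smallest k = 4-2 = 2.

2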